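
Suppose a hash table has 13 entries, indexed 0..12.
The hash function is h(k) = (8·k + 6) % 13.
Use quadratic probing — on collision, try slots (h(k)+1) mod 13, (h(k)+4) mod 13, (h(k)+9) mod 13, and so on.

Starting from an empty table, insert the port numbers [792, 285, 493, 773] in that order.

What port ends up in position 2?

493

Insert 792: h=11, slot 11 empty → index 11.
Insert 285: h=11, slot 11 occupied → index 12.
Insert 493: h=11, slots 11,12 occupied → index 2.
Insert 773: h=2, slot 2 occupied → index 3.
Table: [∅, ∅, 493, 773, ∅, ∅, ∅, ∅, ∅, ∅, ∅, 792, 285]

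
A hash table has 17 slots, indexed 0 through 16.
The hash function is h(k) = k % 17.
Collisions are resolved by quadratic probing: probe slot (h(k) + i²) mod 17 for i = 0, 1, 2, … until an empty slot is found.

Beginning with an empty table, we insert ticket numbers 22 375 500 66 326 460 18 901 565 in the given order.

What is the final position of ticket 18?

22 hashes to 5; slot 5 is free → place at 5.
375 hashes to 1; slot 1 is free → place at 1.
500 hashes to 7; slot 7 is free → place at 7.
66 hashes to 15; slot 15 is free → place at 15.
326 hashes to 3; slot 3 is free → place at 3.
460 hashes to 1; 1 taken → place at 2.
18 hashes to 1; 1,2,5 taken → place at 10.
901 hashes to 0; slot 0 is free → place at 0.
565 hashes to 4; slot 4 is free → place at 4.
Table: [901, 375, 460, 326, 565, 22, ∅, 500, ∅, ∅, 18, ∅, ∅, ∅, ∅, 66, ∅]

10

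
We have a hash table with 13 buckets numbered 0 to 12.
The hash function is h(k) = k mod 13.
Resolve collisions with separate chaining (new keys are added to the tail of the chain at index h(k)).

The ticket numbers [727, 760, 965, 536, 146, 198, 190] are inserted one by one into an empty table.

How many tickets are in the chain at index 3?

4

727 → bucket 12
760 → bucket 6
965 → bucket 3
536 → bucket 3 (collision)
146 → bucket 3 (collision)
198 → bucket 3 (collision)
190 → bucket 8
Final buckets:
0: .
1: .
2: .
3: 965 -> 536 -> 146 -> 198
4: .
5: .
6: 760
7: .
8: 190
9: .
10: .
11: .
12: 727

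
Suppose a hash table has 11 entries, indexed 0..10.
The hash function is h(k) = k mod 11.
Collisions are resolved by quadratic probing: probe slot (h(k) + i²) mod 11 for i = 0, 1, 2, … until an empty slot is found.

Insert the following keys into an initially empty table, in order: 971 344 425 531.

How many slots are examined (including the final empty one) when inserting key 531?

4

971 hashes to 3; slot 3 is free → place at 3.
344 hashes to 3; 3 taken → place at 4.
425 hashes to 7; slot 7 is free → place at 7.
531 hashes to 3; 3,4,7 taken → place at 1.
Table: [., 531, ., 971, 344, ., ., 425, ., ., .]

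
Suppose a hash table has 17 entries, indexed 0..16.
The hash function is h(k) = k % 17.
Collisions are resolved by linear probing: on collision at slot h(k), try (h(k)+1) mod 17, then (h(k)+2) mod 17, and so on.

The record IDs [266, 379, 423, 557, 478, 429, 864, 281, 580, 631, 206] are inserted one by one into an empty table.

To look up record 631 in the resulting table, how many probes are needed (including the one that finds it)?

5

266: h=11 → slot 11
379: h=5 → slot 5
423: h=15 → slot 15
557: h=13 → slot 13
478: h=2 → slot 2
429: h=4 → slot 4
864: h=14 → slot 14
281: h=9 → slot 9
580: h=2, probe 2,3 → slot 3
631: h=2, probe 2,3,4,5,6 → slot 6
206: h=2, probe 2,3,4,5,6,7 → slot 7
Table: [-, -, 478, 580, 429, 379, 631, 206, -, 281, -, 266, -, 557, 864, 423, -]
Lookup 631: h=2, probe 2,3,4,5,6 → found at 6.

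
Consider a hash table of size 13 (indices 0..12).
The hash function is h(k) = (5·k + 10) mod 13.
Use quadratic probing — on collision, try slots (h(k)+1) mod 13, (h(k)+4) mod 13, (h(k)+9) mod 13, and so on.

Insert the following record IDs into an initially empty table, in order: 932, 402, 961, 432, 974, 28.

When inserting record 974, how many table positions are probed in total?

3

932 hashes to 3; slot 3 is free → place at 3.
402 hashes to 5; slot 5 is free → place at 5.
961 hashes to 5; 5 taken → place at 6.
432 hashes to 12; slot 12 is free → place at 12.
974 hashes to 5; 5,6 taken → place at 9.
28 hashes to 7; slot 7 is free → place at 7.
Table: [—, —, —, 932, —, 402, 961, 28, —, 974, —, —, 432]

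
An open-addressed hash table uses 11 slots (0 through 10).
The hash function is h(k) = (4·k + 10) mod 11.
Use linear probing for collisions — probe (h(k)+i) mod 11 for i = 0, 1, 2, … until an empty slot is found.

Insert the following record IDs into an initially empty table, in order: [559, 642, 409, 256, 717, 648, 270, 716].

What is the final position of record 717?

559: h=2 -> slot 2
642: h=4 -> slot 4
409: h=7 -> slot 7
256: h=0 -> slot 0
717: h=7, probe 7,8 -> slot 8
648: h=6 -> slot 6
270: h=1 -> slot 1
716: h=3 -> slot 3
Table: [256, 270, 559, 716, 642, ., 648, 409, 717, ., .]

8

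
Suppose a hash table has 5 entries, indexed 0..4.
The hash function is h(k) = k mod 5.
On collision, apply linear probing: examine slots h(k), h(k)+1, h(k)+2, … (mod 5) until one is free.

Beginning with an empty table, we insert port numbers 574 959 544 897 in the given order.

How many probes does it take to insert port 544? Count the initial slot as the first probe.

Insert 574: h=4, slot 4 empty → index 4.
Insert 959: h=4, slot 4 occupied → index 0.
Insert 544: h=4, slots 4,0 occupied → index 1.
Insert 897: h=2, slot 2 empty → index 2.
Table: [959, 544, 897, ∅, 574]

3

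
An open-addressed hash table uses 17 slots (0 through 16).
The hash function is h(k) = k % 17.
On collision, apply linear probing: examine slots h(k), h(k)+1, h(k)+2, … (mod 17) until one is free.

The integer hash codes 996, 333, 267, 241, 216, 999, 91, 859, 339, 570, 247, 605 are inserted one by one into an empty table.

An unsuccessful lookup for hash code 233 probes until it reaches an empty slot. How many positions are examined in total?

8

996: h=10 => slot 10
333: h=10, probe 10,11 => slot 11
267: h=12 => slot 12
241: h=3 => slot 3
216: h=12, probe 12,13 => slot 13
999: h=13, probe 13,14 => slot 14
91: h=6 => slot 6
859: h=9 => slot 9
339: h=16 => slot 16
570: h=9, probe 9,10,11,12,13,14,15 => slot 15
247: h=9, probe 9,10,11,12,13,14,15,16,0 => slot 0
605: h=10, probe 10,11,12,13,14,15,16,0,1 => slot 1
Table: [247, 605, -, 241, -, -, 91, -, -, 859, 996, 333, 267, 216, 999, 570, 339]
Lookup 233: h=12, probe 12,13,14,15,16,0,1,2 → slot 2 empty, not found.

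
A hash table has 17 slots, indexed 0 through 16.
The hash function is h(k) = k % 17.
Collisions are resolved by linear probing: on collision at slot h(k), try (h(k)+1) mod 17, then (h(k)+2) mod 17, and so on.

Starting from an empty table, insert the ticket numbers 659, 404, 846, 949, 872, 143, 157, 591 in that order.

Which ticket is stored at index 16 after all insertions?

949

Insert 659: h=13, slot 13 empty -> index 13.
Insert 404: h=13, slot 13 occupied -> index 14.
Insert 846: h=13, slots 13,14 occupied -> index 15.
Insert 949: h=14, slots 14,15 occupied -> index 16.
Insert 872: h=5, slot 5 empty -> index 5.
Insert 143: h=7, slot 7 empty -> index 7.
Insert 157: h=4, slot 4 empty -> index 4.
Insert 591: h=13, slots 13,14,15,16 occupied -> index 0.
Table: [591, -, -, -, 157, 872, -, 143, -, -, -, -, -, 659, 404, 846, 949]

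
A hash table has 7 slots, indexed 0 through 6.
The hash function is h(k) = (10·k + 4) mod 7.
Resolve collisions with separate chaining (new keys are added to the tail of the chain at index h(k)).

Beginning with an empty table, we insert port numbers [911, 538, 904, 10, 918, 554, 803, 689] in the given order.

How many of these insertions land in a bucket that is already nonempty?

911 → bucket 0
538 → bucket 1
904 → bucket 0 (collision)
10 → bucket 6
918 → bucket 0 (collision)
554 → bucket 0 (collision)
803 → bucket 5
689 → bucket 6 (collision)
Final buckets:
0: 911 -> 904 -> 918 -> 554
1: 538
2: -
3: -
4: -
5: 803
6: 10 -> 689

4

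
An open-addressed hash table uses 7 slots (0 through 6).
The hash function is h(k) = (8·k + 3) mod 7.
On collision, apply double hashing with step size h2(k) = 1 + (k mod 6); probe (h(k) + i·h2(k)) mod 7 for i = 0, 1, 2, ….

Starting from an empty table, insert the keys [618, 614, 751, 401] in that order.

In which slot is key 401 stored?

618: h=5 => slot 5
614: h=1 => slot 1
751: h=5, h2=2, probe 5,0 => slot 0
401: h=5, h2=6, probe 5,4 => slot 4
Table: [751, 614, —, —, 401, 618, —]

4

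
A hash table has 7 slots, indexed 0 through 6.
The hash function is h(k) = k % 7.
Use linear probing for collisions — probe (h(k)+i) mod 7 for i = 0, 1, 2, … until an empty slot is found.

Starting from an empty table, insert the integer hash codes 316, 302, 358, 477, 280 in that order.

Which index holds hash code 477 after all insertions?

316: h=1 → slot 1
302: h=1, probe 1,2 → slot 2
358: h=1, probe 1,2,3 → slot 3
477: h=1, probe 1,2,3,4 → slot 4
280: h=0 → slot 0
Table: [280, 316, 302, 358, 477, ∅, ∅]

4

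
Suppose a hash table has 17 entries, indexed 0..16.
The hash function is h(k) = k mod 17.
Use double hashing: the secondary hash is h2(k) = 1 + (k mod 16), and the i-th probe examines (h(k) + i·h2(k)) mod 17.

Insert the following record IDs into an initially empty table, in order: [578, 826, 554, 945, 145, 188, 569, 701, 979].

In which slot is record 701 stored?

578: h=0 -> slot 0
826: h=10 -> slot 10
554: h=10, h2=11, probe 10,4 -> slot 4
945: h=10, h2=2, probe 10,12 -> slot 12
145: h=9 -> slot 9
188: h=1 -> slot 1
569: h=8 -> slot 8
701: h=4, h2=14, probe 4,1,15 -> slot 15
979: h=10, h2=4, probe 10,14 -> slot 14
Table: [578, 188, _, _, 554, _, _, _, 569, 145, 826, _, 945, _, 979, 701, _]

15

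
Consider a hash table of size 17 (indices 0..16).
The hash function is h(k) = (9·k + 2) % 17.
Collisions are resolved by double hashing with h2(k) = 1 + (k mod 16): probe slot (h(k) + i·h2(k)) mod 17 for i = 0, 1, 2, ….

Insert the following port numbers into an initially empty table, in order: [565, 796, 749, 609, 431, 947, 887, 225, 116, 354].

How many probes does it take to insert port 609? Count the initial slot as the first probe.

3

Insert 565: h=4, slot 4 empty -> index 4.
Insert 796: h=9, slot 9 empty -> index 9.
Insert 749: h=11, slot 11 empty -> index 11.
Insert 609: h=9, h2=2, slots 9,11 occupied -> index 13.
Insert 431: h=5, slot 5 empty -> index 5.
Insert 947: h=8, slot 8 empty -> index 8.
Insert 887: h=12, slot 12 empty -> index 12.
Insert 225: h=4, h2=2, slot 4 occupied -> index 6.
Insert 116: h=9, h2=5, slot 9 occupied -> index 14.
Insert 354: h=9, h2=3, slots 9,12 occupied -> index 15.
Table: [—, —, —, —, 565, 431, 225, —, 947, 796, —, 749, 887, 609, 116, 354, —]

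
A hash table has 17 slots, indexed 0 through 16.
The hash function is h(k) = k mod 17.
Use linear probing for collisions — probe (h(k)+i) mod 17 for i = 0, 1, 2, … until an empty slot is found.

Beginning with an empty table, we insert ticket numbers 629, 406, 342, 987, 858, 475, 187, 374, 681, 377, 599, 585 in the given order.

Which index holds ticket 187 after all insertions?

629: h=0 -> slot 0
406: h=15 -> slot 15
342: h=2 -> slot 2
987: h=1 -> slot 1
858: h=8 -> slot 8
475: h=16 -> slot 16
187: h=0, probe 0,1,2,3 -> slot 3
374: h=0, probe 0,1,2,3,4 -> slot 4
681: h=1, probe 1,2,3,4,5 -> slot 5
377: h=3, probe 3,4,5,6 -> slot 6
599: h=4, probe 4,5,6,7 -> slot 7
585: h=7, probe 7,8,9 -> slot 9
Table: [629, 987, 342, 187, 374, 681, 377, 599, 858, 585, ., ., ., ., ., 406, 475]

3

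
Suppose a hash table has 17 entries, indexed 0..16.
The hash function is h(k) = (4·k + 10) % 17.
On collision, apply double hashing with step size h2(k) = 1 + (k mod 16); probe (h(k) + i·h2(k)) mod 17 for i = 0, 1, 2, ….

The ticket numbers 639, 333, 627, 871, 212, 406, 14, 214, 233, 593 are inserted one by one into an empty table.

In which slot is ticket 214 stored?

Insert 639: h=16, slot 16 empty => index 16.
Insert 333: h=16, h2=14, slot 16 occupied => index 13.
Insert 627: h=2, slot 2 empty => index 2.
Insert 871: h=9, slot 9 empty => index 9.
Insert 212: h=8, slot 8 empty => index 8.
Insert 406: h=2, h2=7, slots 2,9,16 occupied => index 6.
Insert 14: h=15, slot 15 empty => index 15.
Insert 214: h=16, h2=7, slots 16,6,13 occupied => index 3.
Insert 233: h=7, slot 7 empty => index 7.
Insert 593: h=2, h2=2, slot 2 occupied => index 4.
Table: [., ., 627, 214, 593, ., 406, 233, 212, 871, ., ., ., 333, ., 14, 639]

3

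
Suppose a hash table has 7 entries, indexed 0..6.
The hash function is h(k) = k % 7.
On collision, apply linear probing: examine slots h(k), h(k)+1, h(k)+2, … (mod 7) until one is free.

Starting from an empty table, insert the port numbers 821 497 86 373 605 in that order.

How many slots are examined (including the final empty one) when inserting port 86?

2

Insert 821: h=2, slot 2 empty -> index 2.
Insert 497: h=0, slot 0 empty -> index 0.
Insert 86: h=2, slot 2 occupied -> index 3.
Insert 373: h=2, slots 2,3 occupied -> index 4.
Insert 605: h=3, slots 3,4 occupied -> index 5.
Table: [497, —, 821, 86, 373, 605, —]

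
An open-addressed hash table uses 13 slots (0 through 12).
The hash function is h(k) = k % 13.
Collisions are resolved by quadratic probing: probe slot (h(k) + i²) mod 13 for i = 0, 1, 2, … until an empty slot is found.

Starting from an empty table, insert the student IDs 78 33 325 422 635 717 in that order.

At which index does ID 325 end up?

Insert 78: h=0, slot 0 empty => index 0.
Insert 33: h=7, slot 7 empty => index 7.
Insert 325: h=0, slot 0 occupied => index 1.
Insert 422: h=6, slot 6 empty => index 6.
Insert 635: h=11, slot 11 empty => index 11.
Insert 717: h=2, slot 2 empty => index 2.
Table: [78, 325, 717, -, -, -, 422, 33, -, -, -, 635, -]

1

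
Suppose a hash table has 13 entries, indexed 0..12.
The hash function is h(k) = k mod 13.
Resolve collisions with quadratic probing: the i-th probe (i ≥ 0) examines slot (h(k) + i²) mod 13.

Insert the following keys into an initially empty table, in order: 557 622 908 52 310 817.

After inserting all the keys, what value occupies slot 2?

Insert 557: h=11, slot 11 empty => index 11.
Insert 622: h=11, slot 11 occupied => index 12.
Insert 908: h=11, slots 11,12 occupied => index 2.
Insert 52: h=0, slot 0 empty => index 0.
Insert 310: h=11, slots 11,12,2 occupied => index 7.
Insert 817: h=11, slots 11,12,2,7 occupied => index 1.
Table: [52, 817, 908, ., ., ., ., 310, ., ., ., 557, 622]

908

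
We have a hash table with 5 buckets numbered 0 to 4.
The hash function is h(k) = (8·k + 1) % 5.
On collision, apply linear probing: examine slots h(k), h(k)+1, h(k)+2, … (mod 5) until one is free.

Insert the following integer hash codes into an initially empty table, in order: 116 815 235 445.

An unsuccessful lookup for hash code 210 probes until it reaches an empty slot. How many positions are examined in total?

5

116 hashes to 4; slot 4 is free -> place at 4.
815 hashes to 1; slot 1 is free -> place at 1.
235 hashes to 1; 1 taken -> place at 2.
445 hashes to 1; 1,2 taken -> place at 3.
Table: [∅, 815, 235, 445, 116]
Lookup 210: h=1, probe 1,2,3,4,0 → slot 0 empty, not found.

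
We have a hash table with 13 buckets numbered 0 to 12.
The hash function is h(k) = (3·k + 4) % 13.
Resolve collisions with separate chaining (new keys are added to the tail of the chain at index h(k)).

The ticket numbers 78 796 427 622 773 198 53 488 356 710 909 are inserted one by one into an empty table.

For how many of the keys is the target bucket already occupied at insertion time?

Insert 78: h=4, bucket 4 empty → new chain.
Insert 796: h=0, bucket 0 empty → new chain.
Insert 427: h=11, bucket 11 empty → new chain.
Insert 622: h=11, bucket 11 nonempty → append to chain.
Insert 773: h=9, bucket 9 empty → new chain.
Insert 198: h=0, bucket 0 nonempty → append to chain.
Insert 53: h=7, bucket 7 empty → new chain.
Insert 488: h=12, bucket 12 empty → new chain.
Insert 356: h=6, bucket 6 empty → new chain.
Insert 710: h=2, bucket 2 empty → new chain.
Insert 909: h=1, bucket 1 empty → new chain.
Final buckets:
0: 796 -> 198
1: 909
2: 710
3: .
4: 78
5: .
6: 356
7: 53
8: .
9: 773
10: .
11: 427 -> 622
12: 488

2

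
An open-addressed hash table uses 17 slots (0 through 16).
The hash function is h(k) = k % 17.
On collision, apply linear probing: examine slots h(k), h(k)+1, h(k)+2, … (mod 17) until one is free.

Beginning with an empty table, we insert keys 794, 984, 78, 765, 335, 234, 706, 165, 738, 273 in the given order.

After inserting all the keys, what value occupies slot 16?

794 hashes to 12; slot 12 is free => place at 12.
984 hashes to 15; slot 15 is free => place at 15.
78 hashes to 10; slot 10 is free => place at 10.
765 hashes to 0; slot 0 is free => place at 0.
335 hashes to 12; 12 taken => place at 13.
234 hashes to 13; 13 taken => place at 14.
706 hashes to 9; slot 9 is free => place at 9.
165 hashes to 12; 12,13,14,15 taken => place at 16.
738 hashes to 7; slot 7 is free => place at 7.
273 hashes to 1; slot 1 is free => place at 1.
Table: [765, 273, -, -, -, -, -, 738, -, 706, 78, -, 794, 335, 234, 984, 165]

165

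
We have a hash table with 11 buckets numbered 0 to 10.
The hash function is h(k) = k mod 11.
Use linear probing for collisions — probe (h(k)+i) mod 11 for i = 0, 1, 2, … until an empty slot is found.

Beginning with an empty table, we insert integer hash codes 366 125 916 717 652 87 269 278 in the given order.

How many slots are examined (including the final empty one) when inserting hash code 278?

366 hashes to 3; slot 3 is free -> place at 3.
125 hashes to 4; slot 4 is free -> place at 4.
916 hashes to 3; 3,4 taken -> place at 5.
717 hashes to 2; slot 2 is free -> place at 2.
652 hashes to 3; 3,4,5 taken -> place at 6.
87 hashes to 10; slot 10 is free -> place at 10.
269 hashes to 5; 5,6 taken -> place at 7.
278 hashes to 3; 3,4,5,6,7 taken -> place at 8.
Table: [-, -, 717, 366, 125, 916, 652, 269, 278, -, 87]

6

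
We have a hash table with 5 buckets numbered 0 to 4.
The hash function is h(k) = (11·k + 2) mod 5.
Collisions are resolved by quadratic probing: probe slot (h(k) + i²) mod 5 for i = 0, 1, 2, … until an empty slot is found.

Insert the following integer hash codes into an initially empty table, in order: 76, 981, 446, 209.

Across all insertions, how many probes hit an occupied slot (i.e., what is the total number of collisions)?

Insert 76: h=3, slot 3 empty → index 3.
Insert 981: h=3, slot 3 occupied → index 4.
Insert 446: h=3, slots 3,4 occupied → index 2.
Insert 209: h=1, slot 1 empty → index 1.
Table: [-, 209, 446, 76, 981]

3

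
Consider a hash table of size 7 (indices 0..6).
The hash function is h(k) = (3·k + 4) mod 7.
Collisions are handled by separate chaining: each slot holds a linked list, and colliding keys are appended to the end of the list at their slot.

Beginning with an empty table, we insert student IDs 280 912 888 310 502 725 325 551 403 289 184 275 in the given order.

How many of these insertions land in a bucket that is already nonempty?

6

280 -> bucket 4
912 -> bucket 3
888 -> bucket 1
310 -> bucket 3 (collision)
502 -> bucket 5
725 -> bucket 2
325 -> bucket 6
551 -> bucket 5 (collision)
403 -> bucket 2 (collision)
289 -> bucket 3 (collision)
184 -> bucket 3 (collision)
275 -> bucket 3 (collision)
Final buckets:
0: .
1: 888
2: 725 -> 403
3: 912 -> 310 -> 289 -> 184 -> 275
4: 280
5: 502 -> 551
6: 325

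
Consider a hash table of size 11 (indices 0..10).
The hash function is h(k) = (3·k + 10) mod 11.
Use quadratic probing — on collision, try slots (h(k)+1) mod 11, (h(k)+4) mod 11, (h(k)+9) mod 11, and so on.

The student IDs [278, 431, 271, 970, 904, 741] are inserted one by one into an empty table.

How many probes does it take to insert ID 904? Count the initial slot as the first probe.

4

278: h=8 => slot 8
431: h=5 => slot 5
271: h=9 => slot 9
970: h=5, probe 5,6 => slot 6
904: h=5, probe 5,6,9,3 => slot 3
741: h=0 => slot 0
Table: [741, ∅, ∅, 904, ∅, 431, 970, ∅, 278, 271, ∅]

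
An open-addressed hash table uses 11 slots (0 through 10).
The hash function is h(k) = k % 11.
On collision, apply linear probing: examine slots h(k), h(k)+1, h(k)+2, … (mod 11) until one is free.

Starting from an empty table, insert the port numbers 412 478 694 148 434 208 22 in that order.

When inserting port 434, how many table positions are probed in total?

4

412 hashes to 5; slot 5 is free → place at 5.
478 hashes to 5; 5 taken → place at 6.
694 hashes to 1; slot 1 is free → place at 1.
148 hashes to 5; 5,6 taken → place at 7.
434 hashes to 5; 5,6,7 taken → place at 8.
208 hashes to 10; slot 10 is free → place at 10.
22 hashes to 0; slot 0 is free → place at 0.
Table: [22, 694, —, —, —, 412, 478, 148, 434, —, 208]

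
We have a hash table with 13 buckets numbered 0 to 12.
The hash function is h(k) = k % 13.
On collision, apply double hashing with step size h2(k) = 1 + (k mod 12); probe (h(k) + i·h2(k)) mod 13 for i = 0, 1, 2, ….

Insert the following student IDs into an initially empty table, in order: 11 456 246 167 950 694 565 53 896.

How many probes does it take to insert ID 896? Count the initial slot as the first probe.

2

11 hashes to 11; slot 11 is free → place at 11.
456 hashes to 1; slot 1 is free → place at 1.
246 hashes to 12; slot 12 is free → place at 12.
167 hashes to 11, h2=12; 11 taken → place at 10.
950 hashes to 1, h2=3; 1 taken → place at 4.
694 hashes to 5; slot 5 is free → place at 5.
565 hashes to 6; slot 6 is free → place at 6.
53 hashes to 1, h2=6; 1 taken → place at 7.
896 hashes to 12, h2=9; 12 taken → place at 8.
Table: [-, 456, -, -, 950, 694, 565, 53, 896, -, 167, 11, 246]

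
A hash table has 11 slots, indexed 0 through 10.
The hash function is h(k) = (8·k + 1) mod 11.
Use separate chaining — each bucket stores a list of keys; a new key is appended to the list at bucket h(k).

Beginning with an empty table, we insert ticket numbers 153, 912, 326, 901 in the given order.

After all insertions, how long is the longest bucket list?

Insert 153: h=4, bucket 4 empty -> new chain.
Insert 912: h=4, bucket 4 nonempty -> append to chain.
Insert 326: h=2, bucket 2 empty -> new chain.
Insert 901: h=4, bucket 4 nonempty -> append to chain.
Final buckets:
0: -
1: -
2: 326
3: -
4: 153 -> 912 -> 901
5: -
6: -
7: -
8: -
9: -
10: -

3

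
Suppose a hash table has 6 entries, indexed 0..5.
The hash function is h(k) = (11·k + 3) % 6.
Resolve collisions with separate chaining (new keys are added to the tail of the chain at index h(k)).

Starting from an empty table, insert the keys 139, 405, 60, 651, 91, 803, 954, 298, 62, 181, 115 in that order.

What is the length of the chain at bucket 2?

4

139 → bucket 2
405 → bucket 0
60 → bucket 3
651 → bucket 0 (collision)
91 → bucket 2 (collision)
803 → bucket 4
954 → bucket 3 (collision)
298 → bucket 5
62 → bucket 1
181 → bucket 2 (collision)
115 → bucket 2 (collision)
Final buckets:
0: 405 -> 651
1: 62
2: 139 -> 91 -> 181 -> 115
3: 60 -> 954
4: 803
5: 298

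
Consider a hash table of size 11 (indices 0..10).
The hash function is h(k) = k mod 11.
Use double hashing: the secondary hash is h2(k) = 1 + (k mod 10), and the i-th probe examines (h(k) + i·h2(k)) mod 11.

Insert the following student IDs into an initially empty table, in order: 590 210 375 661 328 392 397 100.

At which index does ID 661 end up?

590 hashes to 7; slot 7 is free → place at 7.
210 hashes to 1; slot 1 is free → place at 1.
375 hashes to 1, h2=6; 1,7 taken → place at 2.
661 hashes to 1, h2=2; 1 taken → place at 3.
328 hashes to 9; slot 9 is free → place at 9.
392 hashes to 7, h2=3; 7 taken → place at 10.
397 hashes to 1, h2=8; 1,9 taken → place at 6.
100 hashes to 1, h2=1; 1,2,3 taken → place at 4.
Table: [-, 210, 375, 661, 100, -, 397, 590, -, 328, 392]

3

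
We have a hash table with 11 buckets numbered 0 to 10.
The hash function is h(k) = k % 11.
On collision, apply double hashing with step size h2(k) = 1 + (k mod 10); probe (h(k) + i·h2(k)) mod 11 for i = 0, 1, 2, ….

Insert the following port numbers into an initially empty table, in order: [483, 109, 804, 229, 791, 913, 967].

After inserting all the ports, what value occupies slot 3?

483: h=10 -> slot 10
109: h=10, h2=10, probe 10,9 -> slot 9
804: h=1 -> slot 1
229: h=9, h2=10, probe 9,8 -> slot 8
791: h=10, h2=2, probe 10,1,3 -> slot 3
913: h=0 -> slot 0
967: h=10, h2=8, probe 10,7 -> slot 7
Table: [913, 804, ∅, 791, ∅, ∅, ∅, 967, 229, 109, 483]

791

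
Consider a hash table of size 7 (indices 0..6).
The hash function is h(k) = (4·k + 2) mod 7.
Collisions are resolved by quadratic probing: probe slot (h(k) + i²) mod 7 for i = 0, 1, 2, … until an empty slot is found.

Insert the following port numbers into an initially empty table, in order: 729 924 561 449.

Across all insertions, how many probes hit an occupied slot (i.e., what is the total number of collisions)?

729 hashes to 6; slot 6 is free → place at 6.
924 hashes to 2; slot 2 is free → place at 2.
561 hashes to 6; 6 taken → place at 0.
449 hashes to 6; 6,0 taken → place at 3.
Table: [561, _, 924, 449, _, _, 729]

3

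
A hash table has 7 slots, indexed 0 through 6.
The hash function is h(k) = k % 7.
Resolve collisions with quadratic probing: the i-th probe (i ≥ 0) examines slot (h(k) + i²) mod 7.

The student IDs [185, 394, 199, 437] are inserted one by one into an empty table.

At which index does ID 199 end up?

4

Insert 185: h=3, slot 3 empty => index 3.
Insert 394: h=2, slot 2 empty => index 2.
Insert 199: h=3, slot 3 occupied => index 4.
Insert 437: h=3, slots 3,4 occupied => index 0.
Table: [437, —, 394, 185, 199, —, —]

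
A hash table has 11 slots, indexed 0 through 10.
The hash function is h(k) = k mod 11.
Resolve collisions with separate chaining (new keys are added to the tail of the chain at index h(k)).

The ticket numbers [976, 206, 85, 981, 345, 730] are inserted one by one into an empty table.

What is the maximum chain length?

3

Insert 976: h=8, bucket 8 empty → new chain.
Insert 206: h=8, bucket 8 nonempty → append to chain.
Insert 85: h=8, bucket 8 nonempty → append to chain.
Insert 981: h=2, bucket 2 empty → new chain.
Insert 345: h=4, bucket 4 empty → new chain.
Insert 730: h=4, bucket 4 nonempty → append to chain.
Final buckets:
0: _
1: _
2: 981
3: _
4: 345 -> 730
5: _
6: _
7: _
8: 976 -> 206 -> 85
9: _
10: _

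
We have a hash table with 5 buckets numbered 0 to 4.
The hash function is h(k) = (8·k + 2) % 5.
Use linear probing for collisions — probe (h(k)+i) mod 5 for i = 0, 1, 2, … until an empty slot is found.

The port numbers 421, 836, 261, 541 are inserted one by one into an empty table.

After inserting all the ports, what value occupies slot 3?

421 hashes to 0; slot 0 is free => place at 0.
836 hashes to 0; 0 taken => place at 1.
261 hashes to 0; 0,1 taken => place at 2.
541 hashes to 0; 0,1,2 taken => place at 3.
Table: [421, 836, 261, 541, -]

541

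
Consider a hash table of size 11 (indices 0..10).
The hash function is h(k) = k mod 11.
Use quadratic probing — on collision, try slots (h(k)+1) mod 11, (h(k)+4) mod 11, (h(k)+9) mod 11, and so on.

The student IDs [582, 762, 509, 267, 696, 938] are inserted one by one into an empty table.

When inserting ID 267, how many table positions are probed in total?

3

582: h=10 => slot 10
762: h=3 => slot 3
509: h=3, probe 3,4 => slot 4
267: h=3, probe 3,4,7 => slot 7
696: h=3, probe 3,4,7,1 => slot 1
938: h=3, probe 3,4,7,1,8 => slot 8
Table: [∅, 696, ∅, 762, 509, ∅, ∅, 267, 938, ∅, 582]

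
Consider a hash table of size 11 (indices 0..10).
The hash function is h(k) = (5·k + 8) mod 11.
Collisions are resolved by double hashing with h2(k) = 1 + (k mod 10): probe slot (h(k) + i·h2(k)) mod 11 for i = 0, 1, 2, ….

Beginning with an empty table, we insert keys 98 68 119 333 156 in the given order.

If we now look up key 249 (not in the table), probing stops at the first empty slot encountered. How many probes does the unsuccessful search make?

Insert 98: h=3, slot 3 empty -> index 3.
Insert 68: h=7, slot 7 empty -> index 7.
Insert 119: h=9, slot 9 empty -> index 9.
Insert 333: h=1, slot 1 empty -> index 1.
Insert 156: h=7, h2=7, slots 7,3 occupied -> index 10.
Table: [—, 333, —, 98, —, —, —, 68, —, 119, 156]
Lookup 249: h=10, h2=10, probe 10,9,8 → slot 8 empty, not found.

3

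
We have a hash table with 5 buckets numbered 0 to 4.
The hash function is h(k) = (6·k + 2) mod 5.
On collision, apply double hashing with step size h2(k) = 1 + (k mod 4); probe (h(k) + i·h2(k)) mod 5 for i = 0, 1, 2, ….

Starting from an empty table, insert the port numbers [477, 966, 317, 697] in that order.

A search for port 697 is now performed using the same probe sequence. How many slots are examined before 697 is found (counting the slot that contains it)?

477 hashes to 4; slot 4 is free => place at 4.
966 hashes to 3; slot 3 is free => place at 3.
317 hashes to 4, h2=2; 4 taken => place at 1.
697 hashes to 4, h2=2; 4,1,3 taken => place at 0.
Table: [697, 317, ∅, 966, 477]
Lookup 697: h=4, h2=2, probe 4,1,3,0 → found at 0.

4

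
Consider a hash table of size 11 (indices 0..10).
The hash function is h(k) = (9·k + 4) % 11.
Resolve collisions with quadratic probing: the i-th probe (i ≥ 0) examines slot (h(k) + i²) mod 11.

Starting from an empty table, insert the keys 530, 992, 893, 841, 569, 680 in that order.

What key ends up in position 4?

Insert 530: h=0, slot 0 empty -> index 0.
Insert 992: h=0, slot 0 occupied -> index 1.
Insert 893: h=0, slots 0,1 occupied -> index 4.
Insert 841: h=5, slot 5 empty -> index 5.
Insert 569: h=10, slot 10 empty -> index 10.
Insert 680: h=8, slot 8 empty -> index 8.
Table: [530, 992, _, _, 893, 841, _, _, 680, _, 569]

893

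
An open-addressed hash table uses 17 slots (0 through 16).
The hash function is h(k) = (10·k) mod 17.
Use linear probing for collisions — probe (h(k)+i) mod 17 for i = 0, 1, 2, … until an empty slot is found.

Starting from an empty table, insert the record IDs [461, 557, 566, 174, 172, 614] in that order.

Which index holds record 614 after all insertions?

5

461: h=3 -> slot 3
557: h=11 -> slot 11
566: h=16 -> slot 16
174: h=6 -> slot 6
172: h=3, probe 3,4 -> slot 4
614: h=3, probe 3,4,5 -> slot 5
Table: [∅, ∅, ∅, 461, 172, 614, 174, ∅, ∅, ∅, ∅, 557, ∅, ∅, ∅, ∅, 566]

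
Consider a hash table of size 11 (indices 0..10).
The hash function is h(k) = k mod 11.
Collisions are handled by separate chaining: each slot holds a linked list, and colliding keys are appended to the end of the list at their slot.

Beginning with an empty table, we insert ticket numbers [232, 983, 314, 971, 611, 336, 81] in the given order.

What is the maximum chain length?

3

Insert 232: h=1, bucket 1 empty → new chain.
Insert 983: h=4, bucket 4 empty → new chain.
Insert 314: h=6, bucket 6 empty → new chain.
Insert 971: h=3, bucket 3 empty → new chain.
Insert 611: h=6, bucket 6 nonempty → append to chain.
Insert 336: h=6, bucket 6 nonempty → append to chain.
Insert 81: h=4, bucket 4 nonempty → append to chain.
Final buckets:
0: _
1: 232
2: _
3: 971
4: 983 -> 81
5: _
6: 314 -> 611 -> 336
7: _
8: _
9: _
10: _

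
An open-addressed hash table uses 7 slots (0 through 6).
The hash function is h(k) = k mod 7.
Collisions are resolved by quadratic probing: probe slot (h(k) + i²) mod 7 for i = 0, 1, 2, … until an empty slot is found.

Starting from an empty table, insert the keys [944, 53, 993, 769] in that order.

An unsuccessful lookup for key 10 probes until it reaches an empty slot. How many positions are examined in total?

4

Insert 944: h=6, slot 6 empty -> index 6.
Insert 53: h=4, slot 4 empty -> index 4.
Insert 993: h=6, slot 6 occupied -> index 0.
Insert 769: h=6, slots 6,0 occupied -> index 3.
Table: [993, _, _, 769, 53, _, 944]
Lookup 10: h=3, probe 3,4,0,5 → slot 5 empty, not found.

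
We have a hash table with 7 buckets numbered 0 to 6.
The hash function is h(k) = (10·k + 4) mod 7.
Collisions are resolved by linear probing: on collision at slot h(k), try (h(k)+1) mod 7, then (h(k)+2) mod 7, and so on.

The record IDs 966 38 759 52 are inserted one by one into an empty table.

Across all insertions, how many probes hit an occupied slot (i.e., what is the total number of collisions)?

966: h=4 -> slot 4
38: h=6 -> slot 6
759: h=6, probe 6,0 -> slot 0
52: h=6, probe 6,0,1 -> slot 1
Table: [759, 52, -, -, 966, -, 38]

3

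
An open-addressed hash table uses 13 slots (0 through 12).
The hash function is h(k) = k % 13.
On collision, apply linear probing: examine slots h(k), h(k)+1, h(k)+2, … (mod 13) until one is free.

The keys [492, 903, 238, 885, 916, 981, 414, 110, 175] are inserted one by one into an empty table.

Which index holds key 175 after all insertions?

10

492 hashes to 11; slot 11 is free → place at 11.
903 hashes to 6; slot 6 is free → place at 6.
238 hashes to 4; slot 4 is free → place at 4.
885 hashes to 1; slot 1 is free → place at 1.
916 hashes to 6; 6 taken → place at 7.
981 hashes to 6; 6,7 taken → place at 8.
414 hashes to 11; 11 taken → place at 12.
110 hashes to 6; 6,7,8 taken → place at 9.
175 hashes to 6; 6,7,8,9 taken → place at 10.
Table: [_, 885, _, _, 238, _, 903, 916, 981, 110, 175, 492, 414]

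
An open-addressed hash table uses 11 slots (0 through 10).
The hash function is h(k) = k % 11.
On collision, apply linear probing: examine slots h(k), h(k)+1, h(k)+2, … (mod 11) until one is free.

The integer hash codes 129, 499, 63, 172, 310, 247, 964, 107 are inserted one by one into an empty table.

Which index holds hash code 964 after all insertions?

129: h=8 => slot 8
499: h=4 => slot 4
63: h=8, probe 8,9 => slot 9
172: h=7 => slot 7
310: h=2 => slot 2
247: h=5 => slot 5
964: h=7, probe 7,8,9,10 => slot 10
107: h=8, probe 8,9,10,0 => slot 0
Table: [107, -, 310, -, 499, 247, -, 172, 129, 63, 964]

10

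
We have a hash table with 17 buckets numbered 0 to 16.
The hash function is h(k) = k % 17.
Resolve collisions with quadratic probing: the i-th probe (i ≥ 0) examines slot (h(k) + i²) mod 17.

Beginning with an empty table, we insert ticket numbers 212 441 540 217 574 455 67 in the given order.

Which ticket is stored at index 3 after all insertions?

67

212: h=8 => slot 8
441: h=16 => slot 16
540: h=13 => slot 13
217: h=13, probe 13,14 => slot 14
574: h=13, probe 13,14,0 => slot 0
455: h=13, probe 13,14,0,5 => slot 5
67: h=16, probe 16,0,3 => slot 3
Table: [574, —, —, 67, —, 455, —, —, 212, —, —, —, —, 540, 217, —, 441]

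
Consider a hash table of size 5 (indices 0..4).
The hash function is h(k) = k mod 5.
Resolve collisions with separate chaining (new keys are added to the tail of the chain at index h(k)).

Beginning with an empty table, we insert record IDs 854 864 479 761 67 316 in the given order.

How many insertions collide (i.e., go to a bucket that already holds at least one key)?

Insert 854: h=4, bucket 4 empty -> new chain.
Insert 864: h=4, bucket 4 nonempty -> append to chain.
Insert 479: h=4, bucket 4 nonempty -> append to chain.
Insert 761: h=1, bucket 1 empty -> new chain.
Insert 67: h=2, bucket 2 empty -> new chain.
Insert 316: h=1, bucket 1 nonempty -> append to chain.
Final buckets:
0: -
1: 761 -> 316
2: 67
3: -
4: 854 -> 864 -> 479

3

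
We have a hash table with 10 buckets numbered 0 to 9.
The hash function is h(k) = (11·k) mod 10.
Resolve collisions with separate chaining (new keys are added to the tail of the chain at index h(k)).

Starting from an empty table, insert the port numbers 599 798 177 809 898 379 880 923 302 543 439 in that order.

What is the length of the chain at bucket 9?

Insert 599: h=9, bucket 9 empty -> new chain.
Insert 798: h=8, bucket 8 empty -> new chain.
Insert 177: h=7, bucket 7 empty -> new chain.
Insert 809: h=9, bucket 9 nonempty -> append to chain.
Insert 898: h=8, bucket 8 nonempty -> append to chain.
Insert 379: h=9, bucket 9 nonempty -> append to chain.
Insert 880: h=0, bucket 0 empty -> new chain.
Insert 923: h=3, bucket 3 empty -> new chain.
Insert 302: h=2, bucket 2 empty -> new chain.
Insert 543: h=3, bucket 3 nonempty -> append to chain.
Insert 439: h=9, bucket 9 nonempty -> append to chain.
Final buckets:
0: 880
1: _
2: 302
3: 923 -> 543
4: _
5: _
6: _
7: 177
8: 798 -> 898
9: 599 -> 809 -> 379 -> 439

4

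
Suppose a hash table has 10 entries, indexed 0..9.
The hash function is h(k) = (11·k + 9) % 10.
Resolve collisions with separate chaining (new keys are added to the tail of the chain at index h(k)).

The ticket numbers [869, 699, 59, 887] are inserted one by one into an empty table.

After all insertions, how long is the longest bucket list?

3

Insert 869: h=8, bucket 8 empty -> new chain.
Insert 699: h=8, bucket 8 nonempty -> append to chain.
Insert 59: h=8, bucket 8 nonempty -> append to chain.
Insert 887: h=6, bucket 6 empty -> new chain.
Final buckets:
0: —
1: —
2: —
3: —
4: —
5: —
6: 887
7: —
8: 869 -> 699 -> 59
9: —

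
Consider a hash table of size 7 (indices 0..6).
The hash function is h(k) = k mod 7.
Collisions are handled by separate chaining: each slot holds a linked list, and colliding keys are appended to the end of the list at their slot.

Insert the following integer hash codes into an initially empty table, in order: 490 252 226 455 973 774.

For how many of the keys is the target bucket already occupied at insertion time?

3

490 -> bucket 0
252 -> bucket 0 (collision)
226 -> bucket 2
455 -> bucket 0 (collision)
973 -> bucket 0 (collision)
774 -> bucket 4
Final buckets:
0: 490 -> 252 -> 455 -> 973
1: .
2: 226
3: .
4: 774
5: .
6: .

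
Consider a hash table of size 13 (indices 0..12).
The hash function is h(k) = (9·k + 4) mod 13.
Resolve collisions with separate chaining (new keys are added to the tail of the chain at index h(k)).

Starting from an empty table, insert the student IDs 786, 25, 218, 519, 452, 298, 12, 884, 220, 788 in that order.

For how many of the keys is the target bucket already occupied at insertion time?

5

Insert 786: h=6, bucket 6 empty → new chain.
Insert 25: h=8, bucket 8 empty → new chain.
Insert 218: h=3, bucket 3 empty → new chain.
Insert 519: h=8, bucket 8 nonempty → append to chain.
Insert 452: h=3, bucket 3 nonempty → append to chain.
Insert 298: h=8, bucket 8 nonempty → append to chain.
Insert 12: h=8, bucket 8 nonempty → append to chain.
Insert 884: h=4, bucket 4 empty → new chain.
Insert 220: h=8, bucket 8 nonempty → append to chain.
Insert 788: h=11, bucket 11 empty → new chain.
Final buckets:
0: .
1: .
2: .
3: 218 -> 452
4: 884
5: .
6: 786
7: .
8: 25 -> 519 -> 298 -> 12 -> 220
9: .
10: .
11: 788
12: .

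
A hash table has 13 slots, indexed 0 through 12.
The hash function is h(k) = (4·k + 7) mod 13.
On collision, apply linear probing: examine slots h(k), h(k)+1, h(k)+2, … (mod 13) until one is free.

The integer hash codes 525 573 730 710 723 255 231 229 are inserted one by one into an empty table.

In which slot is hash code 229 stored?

525: h=1 => slot 1
573: h=11 => slot 11
730: h=2 => slot 2
710: h=0 => slot 0
723: h=0, probe 0,1,2,3 => slot 3
255: h=0, probe 0,1,2,3,4 => slot 4
231: h=8 => slot 8
229: h=0, probe 0,1,2,3,4,5 => slot 5
Table: [710, 525, 730, 723, 255, 229, ., ., 231, ., ., 573, .]

5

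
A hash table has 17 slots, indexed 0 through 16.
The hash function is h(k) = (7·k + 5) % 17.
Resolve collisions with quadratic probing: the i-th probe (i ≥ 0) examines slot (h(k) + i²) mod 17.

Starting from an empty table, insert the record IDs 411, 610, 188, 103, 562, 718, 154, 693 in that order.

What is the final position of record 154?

4

411 hashes to 9; slot 9 is free => place at 9.
610 hashes to 8; slot 8 is free => place at 8.
188 hashes to 12; slot 12 is free => place at 12.
103 hashes to 12; 12 taken => place at 13.
562 hashes to 12; 12,13 taken => place at 16.
718 hashes to 16; 16 taken => place at 0.
154 hashes to 12; 12,13,16 taken => place at 4.
693 hashes to 11; slot 11 is free => place at 11.
Table: [718, _, _, _, 154, _, _, _, 610, 411, _, 693, 188, 103, _, _, 562]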